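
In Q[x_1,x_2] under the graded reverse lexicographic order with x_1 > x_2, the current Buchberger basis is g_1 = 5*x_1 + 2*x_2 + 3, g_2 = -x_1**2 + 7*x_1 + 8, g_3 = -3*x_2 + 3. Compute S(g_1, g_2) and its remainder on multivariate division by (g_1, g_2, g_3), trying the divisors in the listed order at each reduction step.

S(g_1, g_2) = 2/5*x_1*x_2 + 38/5*x_1 + 8; remainder on division = 0.

lcm(LM(g_1), LM(g_2)) = x_1**2.
S = (lcm/LT(g_1))·g_1 − (lcm/LT(g_2))·g_2 = 2/5*x_1*x_2 + 38/5*x_1 + 8.
Reduce S modulo (g_1, g_2, g_3) in that order:
  leading term x_1*x_2: subtract (2/25*x_2)·g_1 from 2/5*x_1*x_2 + 38/5*x_1 + 8 → -4/25*x_2**2 + 38/5*x_1 - 6/25*x_2 + 8
  leading term x_2**2: subtract (4/75*x_2)·g_3 from -4/25*x_2**2 + 38/5*x_1 - 6/25*x_2 + 8 → 38/5*x_1 - 2/5*x_2 + 8
  leading term x_1: subtract (38/25)·g_1 from 38/5*x_1 - 2/5*x_2 + 8 → -86/25*x_2 + 86/25
  leading term x_2: subtract (86/75)·g_3 from -86/25*x_2 + 86/25 → 0
The remainder is 0, so this S-polynomial contributes no new basis element.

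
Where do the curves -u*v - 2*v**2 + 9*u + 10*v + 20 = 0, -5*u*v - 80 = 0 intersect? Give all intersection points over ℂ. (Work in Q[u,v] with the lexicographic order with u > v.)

{(4, -4), (-16/3, 3), (-8/3, 6)}

Compute a lex Gröbner basis by Buchberger's algorithm.
f_1 = -u*v + 9*u - 2*v**2 + 10*v + 20, LT = u*v.
f_2 = -5*u*v - 80, LT = u*v.

S(f_1,f_2): lcm = u*v. S = -9*u + 2*v**2 - 10*v - 36.
  leading term u: no divisor's leading term divides it; move -9*u to the remainder.
  leading term v**2: no divisor's leading term divides it; move 2*v**2 to the remainder.
  leading term v: no divisor's leading term divides it; move -10*v to the remainder.
  leading term 1: no divisor's leading term divides it; move -36 to the remainder.
  remainder -9*u + 2*v**2 - 10*v - 36 ≠ 0; add h_3 = -9*u + 2*v**2 - 10*v - 36 to the basis.

S(f_1,h_3): lcm = u*v. S = -9*u + 2/9*v**3 + 8/9*v**2 - 14*v - 20.
  leading term u: subtract (1)·h_3 from -9*u + 2/9*v**3 + 8/9*v**2 - 14*v - 20 → 2/9*v**3 - 10/9*v**2 - 4*v + 16
  leading term v**3: no divisor's leading term divides it; move 2/9*v**3 to the remainder.
  leading term v**2: no divisor's leading term divides it; move -10/9*v**2 to the remainder.
  leading term v: no divisor's leading term divides it; move -4*v to the remainder.
  leading term 1: no divisor's leading term divides it; move 16 to the remainder.
  remainder 2/9*v**3 - 10/9*v**2 - 4*v + 16 ≠ 0; add h_4 = 2/9*v**3 - 10/9*v**2 - 4*v + 16 to the basis.

The other S-polynomials (S(f_2,h_3), S(f_1,h_4), S(f_2,h_4), S(h_3,h_4)) all reduce to 0 modulo the current basis, so we have a Gröbner basis.
Inter-reduce: drop elements whose leading term is divisible by another's, tail-reduce, and make monic.
Reduced Gröbner basis: {u - 2/9*v**2 + 10/9*v + 4, v**3 - 5*v**2 - 18*v + 72}.

The lex basis is triangular: the last element involves only v. Solving v**3 - 5*v**2 - 18*v + 72 = 0 gives v ∈ {-4, 3, 6}; substituting each value into the earlier elements determines the remaining variables.
  v = -4: the earlier basis element becomes u - 4 = 0, giving u = 4 — point (4, -4).
  v = 3: the earlier basis element becomes u + 16/3 = 0, giving u = -16/3 — point (-16/3, 3).
  v = 6: the earlier basis element becomes u + 8/3 = 0, giving u = -8/3 — point (-8/3, 6).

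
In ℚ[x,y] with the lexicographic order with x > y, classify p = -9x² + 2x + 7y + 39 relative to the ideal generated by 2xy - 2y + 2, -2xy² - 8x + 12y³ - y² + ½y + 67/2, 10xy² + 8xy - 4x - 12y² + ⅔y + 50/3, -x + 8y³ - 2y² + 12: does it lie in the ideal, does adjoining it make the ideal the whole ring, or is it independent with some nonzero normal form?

-9x² + 2x + 7y + 39 lies in I (it reduces to 0).

First compute the reduced Gröbner basis of I by Buchberger's algorithm.
f_1 = 2xy - 2y + 2, LT = xy.
f_2 = -2xy² - 8x + 12y³ - y² + ½y + 67/2, LT = xy².
f_3 = 10xy² + 8xy - 4x - 12y² + ⅔y + 50/3, LT = xy².
f_4 = -x + 8y³ - 2y² + 12, LT = x.

S(f_1,f_2): lcm = xy². S = -4x + 6y³ - 3/2y² + 5/4y + 67/4.
  leading term x: subtract (4)·f_4 from -4x + 6y³ - 3/2y² + 5/4y + 67/4 → -26y³ + 13/2y² + 5/4y - 125/4
  leading term y³: no divisor's leading term divides it; move -26y³ to the remainder.
  leading term y²: no divisor's leading term divides it; move 13/2y² to the remainder.
  leading term y: no divisor's leading term divides it; move 5/4y to the remainder.
  leading term 1: no divisor's leading term divides it; move -125/4 to the remainder.
  remainder -26y³ + 13/2y² + 5/4y - 125/4 ≠ 0; add h_5 = -26y³ + 13/2y² + 5/4y - 125/4 to the basis.

S(f_1,f_3): lcm = xy². S = -⅘xy + ⅖x + ⅕y² + 14/15y - 5/3.
  leading term xy: subtract (-⅖)·f_1 from -⅘xy + ⅖x + ⅕y² + 14/15y - 5/3 → ⅖x + ⅕y² + 2/15y - 13/15
  leading term x: subtract (-⅖)·f_4 from ⅖x + ⅕y² + 2/15y - 13/15 → 16/5y³ - ⅗y² + 2/15y + 59/15
  leading term y³: subtract (-8/65)·h_5 from 16/5y³ - ⅗y² + 2/15y + 59/15 → ⅕y² + 56/195y + 17/195
  leading term y²: no divisor's leading term divides it; move ⅕y² to the remainder.
  leading term y: no divisor's leading term divides it; move 56/195y to the remainder.
  leading term 1: no divisor's leading term divides it; move 17/195 to the remainder.
  remainder ⅕y² + 56/195y + 17/195 ≠ 0; add h_6 = ⅕y² + 56/195y + 17/195 to the basis.

S(f_1,f_4): lcm = xy. S = 8y⁴ - 2y³ + 11y + 1.
  leading term y⁴: subtract (-4/13y)·h_5 from 8y⁴ - 2y³ + 11y + 1 → 5/13y² + 18/13y + 1
  leading term y²: subtract (25/13)·h_6 from 5/13y² + 18/13y + 1 → 422/507y + 422/507
  leading term y: no divisor's leading term divides it; move 422/507y to the remainder.
  leading term 1: no divisor's leading term divides it; move 422/507 to the remainder.
  remainder 422/507y + 422/507 ≠ 0; add h_7 = 422/507y + 422/507 to the basis.

The other S-polynomials (S(f_2,f_3), S(f_2,f_4), S(f_3,f_4), S(f_1,h_5), S(f_2,h_5), S(f_3,h_5), S(f_4,h_5), S(f_1,h_6), S(f_2,h_6), S(f_3,h_6), S(f_4,h_6), S(h_5,h_6), S(f_1,h_7), S(f_2,h_7), S(f_3,h_7), S(f_4,h_7), S(h_5,h_7), S(h_6,h_7)) all reduce to 0 modulo the current basis, so we have a Gröbner basis.
Inter-reduce: drop elements whose leading term is divisible by another's, tail-reduce, and make monic.
Reduced Gröbner basis: {x - 2, y + 1}.
Label its elements g_1 = x - 2, g_2 = y + 1.

Reduce p = -9x² + 2x + 7y + 39 modulo G:
  leading term x²: subtract (-9x)·g_1 from -9x² + 2x + 7y + 39 → -16x + 7y + 39
  leading term x: subtract (-16)·g_1 from -16x + 7y + 39 → 7y + 7
  leading term y: subtract (7)·g_2 from 7y + 7 → 0
  normal form = 0.
Since the normal form is 0, p ∈ I.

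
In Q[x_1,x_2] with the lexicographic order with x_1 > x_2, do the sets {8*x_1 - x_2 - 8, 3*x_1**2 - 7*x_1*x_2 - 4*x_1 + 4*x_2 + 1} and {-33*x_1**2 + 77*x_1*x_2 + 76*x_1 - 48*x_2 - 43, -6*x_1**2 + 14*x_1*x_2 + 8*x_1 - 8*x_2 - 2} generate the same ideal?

Equality of ideals is decidable: compute both reduced Gröbner bases (unique for the ordering) and check whether they agree.
Buchberger on the first generating set:
f_1 = 8*x_1 - x_2 - 8, LT = x_1.
f_2 = 3*x_1**2 - 7*x_1*x_2 - 4*x_1 + 4*x_2 + 1, LT = x_1**2.

S(f_1,f_2): lcm = x_1**2. S = 53/24*x_1*x_2 + 1/3*x_1 - 4/3*x_2 - 1/3.
  reduce S modulo (f_1, f_2):
  remainder 53/192*x_2**2 + 11/12*x_2 ≠ 0; add g_3 = 53/192*x_2**2 + 11/12*x_2 to the basis.

The other S-polynomials (S(f_1,g_3), S(f_2,g_3)) all reduce to 0 modulo the current basis, so we have a Gröbner basis.
Inter-reduce: drop elements whose leading term is divisible by another's, tail-reduce, and make monic.
Reduced Gröbner basis: {x_1 - 1/8*x_2 - 1, x_2**2 + 176/53*x_2}.

Buchberger on the second generating set:
h_1 = -33*x_1**2 + 77*x_1*x_2 + 76*x_1 - 48*x_2 - 43, LT = x_1**2.
h_2 = -6*x_1**2 + 14*x_1*x_2 + 8*x_1 - 8*x_2 - 2, LT = x_1**2.

S(h_1,h_2): lcm = x_1**2. S = -32/33*x_1 + 4/33*x_2 + 32/33.
  reduce S modulo (h_1, h_2):
  remainder -32/33*x_1 + 4/33*x_2 + 32/33 ≠ 0; add k_3 = -32/33*x_1 + 4/33*x_2 + 32/33 to the basis.

S(h_1,k_3): lcm = x_1**2. S = -53/24*x_1*x_2 - 43/33*x_1 + 16/11*x_2 + 43/33.
  reduce S modulo (h_1, h_2, k_3):
  remainder -53/192*x_2**2 - 11/12*x_2 ≠ 0; add k_4 = -53/192*x_2**2 - 11/12*x_2 to the basis.

The other S-polynomials (S(h_2,k_3), S(h_1,k_4), S(h_2,k_4), S(k_3,k_4)) all reduce to 0 modulo the current basis, so we have a Gröbner basis.
Inter-reduce: drop elements whose leading term is divisible by another's, tail-reduce, and make monic.
Reduced Gröbner basis: {x_1 - 1/8*x_2 - 1, x_2**2 + 176/53*x_2}.

The two bases agree; hence the ideals are identical.

Yes, the ideals are equal.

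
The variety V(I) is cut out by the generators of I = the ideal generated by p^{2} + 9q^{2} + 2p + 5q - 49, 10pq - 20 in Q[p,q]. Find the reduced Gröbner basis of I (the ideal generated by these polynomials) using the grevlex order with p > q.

f_1 = p^{2} + 9q^{2} + 2p + 5q - 49, LT = p^{2}.
f_2 = 10pq - 20, LT = pq.

S(f_1,f_2): lcm = p^{2}q. S = 9q^{3} + 2pq + 5q^{2} + 2p - 49q.
  leading term q^{3}: no divisor's leading term divides it; move 9q^{3} to the remainder.
  leading term pq: subtract (\tfrac{1}{5})·f_2 from 2pq + 5q^{2} + 2p - 49q → 5q^{2} + 2p - 49q + 4
  leading term q^{2}: no divisor's leading term divides it; move 5q^{2} to the remainder.
  leading term p: no divisor's leading term divides it; move 2p to the remainder.
  leading term q: no divisor's leading term divides it; move -49q to the remainder.
  leading term 1: no divisor's leading term divides it; move 4 to the remainder.
  remainder 9q^{3} + 5q^{2} + 2p - 49q + 4 ≠ 0; add g_3 = 9q^{3} + 5q^{2} + 2p - 49q + 4 to the basis.

S(f_1,g_3): leading monomials are coprime, so the S-polynomial reduces to 0 (Buchberger's first criterion).
S(f_2,g_3): lcm = pq^{3}. S = -\tfrac{5}{9}pq^{2} - \tfrac{2}{9}p^{2} + \tfrac{49}{9}pq - 2q^{2} - \tfrac{4}{9}p.
  leading term pq^{2}: subtract (-\tfrac{1}{18}q)·f_2 from -\tfrac{5}{9}pq^{2} - \tfrac{2}{9}p^{2} + \tfrac{49}{9}pq - 2q^{2} - \tfrac{4}{9}p → -\tfrac{2}{9}p^{2} + \tfrac{49}{9}pq - 2q^{2} - \tfrac{4}{9}p - \tfrac{10}{9}q
  leading term p^{2}: subtract (-\tfrac{2}{9})·f_1 from -\tfrac{2}{9}p^{2} + \tfrac{49}{9}pq - 2q^{2} - \tfrac{4}{9}p - \tfrac{10}{9}q → \tfrac{49}{9}pq - \tfrac{98}{9}
  leading term pq: subtract (\tfrac{49}{90})·f_2 from \tfrac{49}{9}pq - \tfrac{98}{9} → 0
  remainder 0.

Every S-polynomial of the final basis reduces to 0, so we have a Gröbner basis.

G = {q^{3} + \tfrac{5}{9}q^{2} + \tfrac{2}{9}p - \tfrac{49}{9}q + \tfrac{4}{9}, p^{2} + 9q^{2} + 2p + 5q - 49, pq - 2}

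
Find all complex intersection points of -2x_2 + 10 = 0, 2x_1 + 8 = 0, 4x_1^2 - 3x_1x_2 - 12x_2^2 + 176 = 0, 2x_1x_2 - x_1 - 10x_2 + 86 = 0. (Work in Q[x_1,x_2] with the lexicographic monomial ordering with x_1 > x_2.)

Compute a lex Gröbner basis by Buchberger's algorithm.
f_1 = -2x_2 + 10, LT = x_2.
f_2 = 2x_1 + 8, LT = x_1.
f_3 = 4x_1^2 - 3x_1x_2 - 12x_2^2 + 176, LT = x_1^2.
f_4 = 2x_1x_2 - x_1 - 10x_2 + 86, LT = x_1x_2.

The S-polynomials (S(f_1,f_2), S(f_1,f_3), S(f_1,f_4), S(f_2,f_3), S(f_2,f_4), S(f_3,f_4)) all reduce to 0 modulo the current basis, so we have a Gröbner basis.
Inter-reduce: drop elements whose leading term is divisible by another's, tail-reduce, and make monic.
Reduced Gröbner basis: {x_1 + 4, x_2 - 5}.

Elimination: the polynomial x_2 - 5 lies in the elimination ideal for x_2, so x_2 ∈ {5}. For each such x_2, the remaining basis elements (now univariate) give the rest of the solution.
  x_2 = 5: the earlier basis element becomes x_1 + 4 = 0, giving x_1 = -4 — point (-4, 5).
A lex Gröbner basis triangularizes the system, enabling back-substitution.

{(-4, 5)}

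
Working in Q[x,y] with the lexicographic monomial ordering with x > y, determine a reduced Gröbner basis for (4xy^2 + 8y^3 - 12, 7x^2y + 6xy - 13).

G = {x + 4/3y^4 - 4/7y^3 - 55/21y + 6/7, y^6 - 3/7y^5 - 97/28y^3 + 9/14y^2 + 9/4}

f_1 = 4xy^2 + 8y^3 - 12, LT = xy^2.
f_2 = 7x^2y + 6xy - 13, LT = x^2y.

S(f_1,f_2): lcm = x^2y^2. S = 2xy^3 - 6/7xy^2 - 3x + 13/7y.
  reduce S modulo (f_1, f_2):
  remainder -3x - 4y^4 + 12/7y^3 + 55/7y - 18/7 ≠ 0; add g_3 = -3x - 4y^4 + 12/7y^3 + 55/7y - 18/7 to the basis.

S(f_1,g_3): lcm = xy^2. S = -4/3y^6 + 4/7y^5 + 97/21y^3 - 6/7y^2 - 3.
  reduce S modulo (f_1, f_2, g_3):
  remainder -4/3y^6 + 4/7y^5 + 97/21y^3 - 6/7y^2 - 3 ≠ 0; add g_4 = -4/3y^6 + 4/7y^5 + 97/21y^3 - 6/7y^2 - 3 to the basis.

The other S-polynomials (S(f_2,g_3), S(f_1,g_4), S(f_2,g_4), S(g_3,g_4)) all reduce to 0 modulo the current basis, so we have a Gröbner basis.
Inter-reduce: drop elements whose leading term is divisible by another's, tail-reduce, and make monic.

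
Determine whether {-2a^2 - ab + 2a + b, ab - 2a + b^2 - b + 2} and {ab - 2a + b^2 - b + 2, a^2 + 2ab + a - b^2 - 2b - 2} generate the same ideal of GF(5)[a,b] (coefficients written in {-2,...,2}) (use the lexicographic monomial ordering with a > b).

Equality of ideals is decidable: compute both reduced Gröbner bases (unique for the ordering) and check whether they agree.
Buchberger on the first generating set:
f_1 = -2a^2 - ab + 2a + b, LT = a^2.
f_2 = ab - 2a + b^2 - b + 2, LT = ab.

S(f_1,f_2): lcm = a^2b. S = 2a^2 + 2ab^2 - 2a + 2b^2.
  reduce S modulo (f_1, f_2):
  remainder a - 2b^3 + b^2 - 1 ≠ 0; add g_3 = a - 2b^3 + b^2 - 1 to the basis.

S(f_1,g_3): lcm = a^2. S = 2ab^3 - ab^2 - 2ab + 2b.
  reduce S modulo (f_1, f_2, g_3):
  remainder -2b^4 + 2b^2 ≠ 0; add g_4 = -2b^4 + 2b^2 to the basis.

The other S-polynomials (S(f_2,g_3), S(f_1,g_4), S(f_2,g_4), S(g_3,g_4)) all reduce to 0 modulo the current basis, so we have a Gröbner basis.
Inter-reduce: drop elements whose leading term is divisible by another's, tail-reduce, and make monic.
Reduced Gröbner basis: {a - 2b^3 + b^2 - 1, b^4 - b^2}.

Buchberger on the second generating set:
h_1 = ab - 2a + b^2 - b + 2, LT = ab.
h_2 = a^2 + 2ab + a - b^2 - 2b - 2, LT = a^2.

S(h_1,h_2): lcm = a^2b. S = -2a^2 - ab^2 - 2ab + 2a + b^3 + 2b^2 + 2b.
  reduce S modulo (h_1, h_2):
  remainder -a + 2b^3 - b^2 + 1 ≠ 0; add k_3 = -a + 2b^3 - b^2 + 1 to the basis.

S(h_1,k_3): lcm = ab. S = -2a + 2b^4 - b^3 + b^2 + 2.
  reduce S modulo (h_1, h_2, k_3):
  remainder 2b^4 - 2b^2 ≠ 0; add k_4 = 2b^4 - 2b^2 to the basis.

The other S-polynomials (S(h_2,k_3), S(h_1,k_4), S(h_2,k_4), S(k_3,k_4)) all reduce to 0 modulo the current basis, so we have a Gröbner basis.
Inter-reduce: drop elements whose leading term is divisible by another's, tail-reduce, and make monic.
Reduced Gröbner basis: {a - 2b^3 + b^2 - 1, b^4 - b^2}.

These coincide, so the ideals are equal.

Yes, the ideals are equal.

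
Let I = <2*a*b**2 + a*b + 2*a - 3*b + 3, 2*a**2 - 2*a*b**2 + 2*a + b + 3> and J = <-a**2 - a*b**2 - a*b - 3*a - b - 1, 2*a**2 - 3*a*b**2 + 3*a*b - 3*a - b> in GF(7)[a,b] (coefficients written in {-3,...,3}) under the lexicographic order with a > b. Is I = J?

Since reduced Gröbner bases are canonical representatives of ideals under a given ordering, it suffices to compute and compare them.
Buchberger on the first generating set:
f_1 = 2*a*b**2 + a*b + 2*a - 3*b + 3, LT = a*b**2.
f_2 = 2*a**2 - 2*a*b**2 + 2*a + b + 3, LT = a**2.

S(f_1,f_2): lcm = a**2*b**2. S = -3*a**2*b + a**2 + a*b**4 - a*b**2 + 2*a*b - 2*a + 3*b**3 + 2*b**2.
  reduce S modulo (f_1, f_2):
  remainder 2*a*b - 2*a + b**3 + 2*b**2 - b ≠ 0; add g_3 = 2*a*b - 2*a + b**3 + 2*b**2 - b to the basis.

S(f_1,g_3): lcm = a*b**2. S = -2*a*b + a + 3*b**4 - b**3 - 3*b**2 + 2*b - 2.
  reduce S modulo (f_1, f_2, g_3):
  remainder -a + 3*b**4 - b**2 + b - 2 ≠ 0; add g_4 = -a + 3*b**4 - b**2 + b - 2 to the basis.

S(f_1,g_4): lcm = a*b**2. S = -3*a*b + a + 3*b**6 - b**4 + b**3 - 2*b**2 + 2*b - 2.
  reduce S modulo (f_1, f_2, g_3, g_4):
  remainder 3*b**6 - b**3 + 3*b**2 + 2*b + 2 ≠ 0; add g_5 = 3*b**6 - b**3 + 3*b**2 + 2*b + 2 to the basis.

S(g_3,g_4): lcm = a*b. S = -a + 3*b**5 + 3*b**3 + 2*b**2 + b.
  reduce S modulo (f_1, f_2, g_3, g_4, g_5):
  remainder 3*b**5 - 3*b**4 + 3*b**3 + 3*b**2 + 2 ≠ 0; add g_6 = 3*b**5 - 3*b**4 + 3*b**3 + 3*b**2 + 2 to the basis.

The other S-polynomials (S(f_2,g_3), S(f_2,g_4), S(f_1,g_5), S(f_2,g_5), S(g_3,g_5), S(g_4,g_5), S(f_1,g_6), S(f_2,g_6), S(g_3,g_6), S(g_4,g_6), S(g_5,g_6)) all reduce to 0 modulo the current basis, so we have a Gröbner basis.
Inter-reduce: drop elements whose leading term is divisible by another's, tail-reduce, and make monic.
Reduced Gröbner basis: {a - 3*b**4 + b**2 - b + 2, b**5 - b**4 + b**3 + b**2 + 3}.

Buchberger on the second generating set:
h_1 = -a**2 - a*b**2 - a*b - 3*a - b - 1, LT = a**2.
h_2 = 2*a**2 - 3*a*b**2 + 3*a*b - 3*a - b, LT = a**2.

S(h_1,h_2): lcm = a**2. S = -a*b**2 + 3*a*b + a - 2*b + 1.
  reduce S modulo (h_1, h_2):
  remainder -a*b**2 + 3*a*b + a - 2*b + 1 ≠ 0; add k_3 = -a*b**2 + 3*a*b + a - 2*b + 1 to the basis.

S(h_1,k_3): lcm = a**2*b**2. S = 3*a**2*b + a**2 + a*b**4 + a*b**3 + 3*a*b**2 - 2*a*b + a + b**3 + b**2.
  reduce S modulo (h_1, h_2, k_3):
  remainder -2*a*b + a - b**3 - 3*b**2 - 2*b + 2 ≠ 0; add k_4 = -2*a*b + a - b**3 - 3*b**2 - 2*b + 2 to the basis.

S(k_3,k_4): lcm = a*b**2. S = a*b - a + 3*b**4 + 2*b**3 - b**2 + 3*b - 1.
  reduce S modulo (h_1, h_2, k_3, k_4):
  remainder 3*a + 3*b**4 - 2*b**3 + b**2 + 2*b ≠ 0; add k_5 = 3*a + 3*b**4 - 2*b**3 + b**2 + 2*b to the basis.

S(k_3,k_5): lcm = a*b**2. S = -3*a*b - a - b**6 + 3*b**5 + 2*b**4 - 3*b**3 + 2*b - 1.
  reduce S modulo (h_1, h_2, k_3, k_4, k_5):
  remainder -b**6 + 3*b**5 + b**4 - 2*b**3 + 3*b**2 + 2*b + 3 ≠ 0; add k_6 = -b**6 + 3*b**5 + b**4 - 2*b**3 + 3*b**2 + 2*b + 3 to the basis.

S(k_4,k_5): lcm = a*b. S = 3*a - b**5 + 3*b**4 - b**3 + 2*b**2 + b - 1.
  reduce S modulo (h_1, h_2, k_3, k_4, k_5, k_6):
  remainder -b**5 + b**3 + b**2 - b - 1 ≠ 0; add k_7 = -b**5 + b**3 + b**2 - b - 1 to the basis.

The other S-polynomials (S(h_2,k_3), S(h_1,k_4), S(h_2,k_4), S(h_1,k_5), S(h_2,k_5), S(h_1,k_6), S(h_2,k_6), S(k_3,k_6), S(k_4,k_6), S(k_5,k_6), S(h_1,k_7), S(h_2,k_7), S(k_3,k_7), S(k_4,k_7), S(k_5,k_7), S(k_6,k_7)) all reduce to 0 modulo the current basis, so we have a Gröbner basis.
Inter-reduce: drop elements whose leading term is divisible by another's, tail-reduce, and make monic.
Reduced Gröbner basis: {a + b**4 - 3*b**3 - 2*b**2 + 3*b, b**5 - b**3 - b**2 + b + 1}.

The bases are distinct; the ideals are different.

No, the ideals differ.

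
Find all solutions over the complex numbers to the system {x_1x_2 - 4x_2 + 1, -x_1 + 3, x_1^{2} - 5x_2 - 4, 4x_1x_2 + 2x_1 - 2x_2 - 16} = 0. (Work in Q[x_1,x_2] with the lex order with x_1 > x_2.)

Compute a lex Gröbner basis by Buchberger's algorithm.
f_1 = x_1x_2 - 4x_2 + 1, LT = x_1x_2.
f_2 = -x_1 + 3, LT = x_1.
f_3 = x_1^{2} - 5x_2 - 4, LT = x_1^{2}.
f_4 = 4x_1x_2 + 2x_1 - 2x_2 - 16, LT = x_1x_2.

S(f_1,f_2): lcm = x_1x_2. S = -x_2 + 1.
  leading term x_2: no divisor's leading term divides it; move -x_2 to the remainder.
  leading term 1: no divisor's leading term divides it; move 1 to the remainder.
  remainder -x_2 + 1 ≠ 0; add h_5 = -x_2 + 1 to the basis.

The other S-polynomials (S(f_1,f_3), S(f_1,f_4), S(f_2,f_3), S(f_2,f_4), S(f_3,f_4), S(f_1,h_5), S(f_2,h_5), S(f_3,h_5), S(f_4,h_5)) all reduce to 0 modulo the current basis, so we have a Gröbner basis.
Inter-reduce: drop elements whose leading term is divisible by another's, tail-reduce, and make monic.
Reduced Gröbner basis: {x_1 - 3, x_2 - 1}.

A lex Gröbner basis eliminates variables successively. Here x_2 - 1 depends only on x_2, with roots {1}; lifting each root through the earlier basis elements recovers the full solutions.
  x_2 = 1: the earlier basis element becomes x_1 - 3 = 0, giving x_1 = 3 — point (3, 1).

{(3, 1)}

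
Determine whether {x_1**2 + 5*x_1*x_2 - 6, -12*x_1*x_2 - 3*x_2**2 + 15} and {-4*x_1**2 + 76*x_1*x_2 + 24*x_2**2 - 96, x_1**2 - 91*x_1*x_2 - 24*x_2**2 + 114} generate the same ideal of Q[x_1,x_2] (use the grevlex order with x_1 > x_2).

For a fixed monomial order, each ideal has a unique reduced Gröbner basis; comparing bases decides equality.
Buchberger on the first generating set:
f_1 = x_1**2 + 5*x_1*x_2 - 6, LT = x_1**2.
f_2 = -12*x_1*x_2 - 3*x_2**2 + 15, LT = x_1*x_2.

S(f_1,f_2): lcm = x_1**2*x_2. S = 19/4*x_1*x_2**2 + 5/4*x_1 - 6*x_2.
  leading term x_1*x_2**2: subtract (-19/48*x_2)·f_2 from 19/4*x_1*x_2**2 + 5/4*x_1 - 6*x_2 → -19/16*x_2**3 + 5/4*x_1 - 1/16*x_2
  leading term x_2**3: no divisor's leading term divides it; move -19/16*x_2**3 to the remainder.
  leading term x_1: no divisor's leading term divides it; move 5/4*x_1 to the remainder.
  leading term x_2: no divisor's leading term divides it; move -1/16*x_2 to the remainder.
  remainder -19/16*x_2**3 + 5/4*x_1 - 1/16*x_2 ≠ 0; add g_3 = -19/16*x_2**3 + 5/4*x_1 - 1/16*x_2 to the basis.

The other S-polynomials (S(f_1,g_3), S(f_2,g_3)) all reduce to 0 modulo the current basis, so we have a Gröbner basis.
Inter-reduce: drop elements whose leading term is divisible by another's, tail-reduce, and make monic.
Reduced Gröbner basis: {x_2**3 - 20/19*x_1 + 1/19*x_2, x_1**2 - 5/4*x_2**2 + 1/4, x_1*x_2 + 1/4*x_2**2 - 5/4}.

Buchberger on the second generating set:
h_1 = -4*x_1**2 + 76*x_1*x_2 + 24*x_2**2 - 96, LT = x_1**2.
h_2 = x_1**2 - 91*x_1*x_2 - 24*x_2**2 + 114, LT = x_1**2.

S(h_1,h_2): lcm = x_1**2. S = 72*x_1*x_2 + 18*x_2**2 - 90.
  leading term x_1*x_2: no divisor's leading term divides it; move 72*x_1*x_2 to the remainder.
  leading term x_2**2: no divisor's leading term divides it; move 18*x_2**2 to the remainder.
  leading term 1: no divisor's leading term divides it; move -90 to the remainder.
  remainder 72*x_1*x_2 + 18*x_2**2 - 90 ≠ 0; add k_3 = 72*x_1*x_2 + 18*x_2**2 - 90 to the basis.

S(h_1,k_3): lcm = x_1**2*x_2. S = -77/4*x_1*x_2**2 - 6*x_2**3 + 5/4*x_1 + 24*x_2.
  leading term x_1*x_2**2: subtract (-77/288*x_2)·k_3 from -77/4*x_1*x_2**2 - 6*x_2**3 + 5/4*x_1 + 24*x_2 → -19/16*x_2**3 + 5/4*x_1 - 1/16*x_2
  leading term x_2**3: no divisor's leading term divides it; move -19/16*x_2**3 to the remainder.
  leading term x_1: no divisor's leading term divides it; move 5/4*x_1 to the remainder.
  leading term x_2: no divisor's leading term divides it; move -1/16*x_2 to the remainder.
  remainder -19/16*x_2**3 + 5/4*x_1 - 1/16*x_2 ≠ 0; add k_4 = -19/16*x_2**3 + 5/4*x_1 - 1/16*x_2 to the basis.

The other S-polynomials (S(h_2,k_3), S(h_1,k_4), S(h_2,k_4), S(k_3,k_4)) all reduce to 0 modulo the current basis, so we have a Gröbner basis.
Inter-reduce: drop elements whose leading term is divisible by another's, tail-reduce, and make monic.
Reduced Gröbner basis: {x_2**3 - 20/19*x_1 + 1/19*x_2, x_1**2 - 5/4*x_2**2 + 1/4, x_1*x_2 + 1/4*x_2**2 - 5/4}.

These coincide, so the ideals are equal.

Yes, the ideals are equal.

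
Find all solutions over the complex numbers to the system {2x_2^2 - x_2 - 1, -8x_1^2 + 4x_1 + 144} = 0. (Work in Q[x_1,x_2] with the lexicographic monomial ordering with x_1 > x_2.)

{(-4, -1/2), (9/2, -1/2), (-4, 1), (9/2, 1)}

Compute a lex Gröbner basis by Buchberger's algorithm.
f_1 = 2x_2^2 - x_2 - 1, LT = x_2^2.
f_2 = -8x_1^2 + 4x_1 + 144, LT = x_1^2.

The S-polynomials (S(f_1,f_2)) all reduce to 0 modulo the current basis, so we have a Gröbner basis.
Inter-reduce: drop elements whose leading term is divisible by another's, tail-reduce, and make monic.
Reduced Gröbner basis: {x_1^2 - 1/2x_1 - 18, x_2^2 - 1/2x_2 - 1/2}.

Elimination: the polynomial x_2^2 - 1/2x_2 - 1/2 lies in the elimination ideal for x_2, so x_2 ∈ {-1/2, 1}. For each such x_2, the remaining basis elements (now univariate) give the rest of the solution.
  x_2 = -1/2: the earlier basis element becomes x_1^2 - 1/2x_1 - 18 = 0, giving x_1 = -4, 9/2 — points (-4, -1/2), (9/2, -1/2).
  x_2 = 1: the earlier basis element becomes x_1^2 - 1/2x_1 - 18 = 0, giving x_1 = -4, 9/2 — points (-4, 1), (9/2, 1).
Each listed point satisfies every original equation (direct substitution).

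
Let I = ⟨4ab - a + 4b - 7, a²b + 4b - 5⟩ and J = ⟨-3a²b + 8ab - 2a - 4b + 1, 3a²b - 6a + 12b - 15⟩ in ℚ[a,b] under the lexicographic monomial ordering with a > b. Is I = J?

No, the ideals differ.

For a fixed monomial order, each ideal has a unique reduced Gröbner basis; comparing bases decides equality.
Buchberger on the first generating set:
f_1 = 4ab - a + 4b - 7, LT = ab.
f_2 = a²b + 4b - 5, LT = a²b.

S(f_1,f_2): lcm = a²b. S = -¼a² + ab - 7/4a - 4b + 5.
  leading term a²: no divisor's leading term divides it; move -¼a² to the remainder.
  leading term ab: subtract (¼)·f_1 from ab - 7/4a - 4b + 5 → -3/2a - 5b + 27/4
  leading term a: no divisor's leading term divides it; move -3/2a to the remainder.
  leading term b: no divisor's leading term divides it; move -5b to the remainder.
  leading term 1: no divisor's leading term divides it; move 27/4 to the remainder.
  remainder -¼a² - 3/2a - 5b + 27/4 ≠ 0; add g_3 = -¼a² - 3/2a - 5b + 27/4 to the basis.

S(f_1,g_3): lcm = a²b. S = -¼a² - 5ab - 7/4a - 20b² + 27b.
  leading term a²: subtract (1)·g_3 from -¼a² - 5ab - 7/4a - 20b² + 27b → -5ab - ¼a - 20b² + 32b - 27/4
  leading term ab: subtract (-5/4)·f_1 from -5ab - ¼a - 20b² + 32b - 27/4 → -3/2a - 20b² + 37b - 31/2
  leading term a: no divisor's leading term divides it; move -3/2a to the remainder.
  leading term b²: no divisor's leading term divides it; move -20b² to the remainder.
  leading term b: no divisor's leading term divides it; move 37b to the remainder.
  leading term 1: no divisor's leading term divides it; move -31/2 to the remainder.
  remainder -3/2a - 20b² + 37b - 31/2 ≠ 0; add g_4 = -3/2a - 20b² + 37b - 31/2 to the basis.

S(f_1,g_4): lcm = ab. S = -¼a - 40/3b³ + 74/3b² - 28/3b - 7/4.
  leading term a: subtract (⅙)·g_4 from -¼a - 40/3b³ + 74/3b² - 28/3b - 7/4 → -40/3b³ + 28b² - 31/2b + ⅚
  leading term b³: no divisor's leading term divides it; move -40/3b³ to the remainder.
  leading term b²: no divisor's leading term divides it; move 28b² to the remainder.
  leading term b: no divisor's leading term divides it; move -31/2b to the remainder.
  leading term 1: no divisor's leading term divides it; move ⅚ to the remainder.
  remainder -40/3b³ + 28b² - 31/2b + ⅚ ≠ 0; add g_5 = -40/3b³ + 28b² - 31/2b + ⅚ to the basis.

The other S-polynomials (S(f_2,g_3), S(f_2,g_4), S(g_3,g_4), S(f_1,g_5), S(f_2,g_5), S(g_3,g_5), S(g_4,g_5)) all reduce to 0 modulo the current basis, so we have a Gröbner basis.
Inter-reduce: drop elements whose leading term is divisible by another's, tail-reduce, and make monic.
Reduced Gröbner basis: {a + 40/3b² - 74/3b + 31/3, b³ - 21/10b² + 93/80b - 1/16}.

Buchberger on the second generating set:
h_1 = -3a²b + 8ab - 2a - 4b + 1, LT = a²b.
h_2 = 3a²b - 6a + 12b - 15, LT = a²b.

S(h_1,h_2): lcm = a²b. S = -8/3ab + 8/3a - 8/3b + 14/3.
  leading term ab: no divisor's leading term divides it; move -8/3ab to the remainder.
  leading term a: no divisor's leading term divides it; move 8/3a to the remainder.
  leading term b: no divisor's leading term divides it; move -8/3b to the remainder.
  leading term 1: no divisor's leading term divides it; move 14/3 to the remainder.
  remainder -8/3ab + 8/3a - 8/3b + 14/3 ≠ 0; add k_3 = -8/3ab + 8/3a - 8/3b + 14/3 to the basis.

S(h_1,k_3): lcm = a²b. S = a² - 11/3ab + 29/12a + 4/3b - ⅓.
  leading term a²: no divisor's leading term divides it; move a² to the remainder.
  leading term ab: subtract (11/8)·k_3 from -11/3ab + 29/12a + 4/3b - ⅓ → -5/4a + 5b - 27/4
  leading term a: no divisor's leading term divides it; move -5/4a to the remainder.
  leading term b: no divisor's leading term divides it; move 5b to the remainder.
  leading term 1: no divisor's leading term divides it; move -27/4 to the remainder.
  remainder a² - 5/4a + 5b - 27/4 ≠ 0; add k_4 = a² - 5/4a + 5b - 27/4 to the basis.

S(h_1,k_4): lcm = a²b. S = -17/12ab + ⅔a - 5b² + 97/12b - ⅓.
  leading term ab: subtract (17/32)·k_3 from -17/12ab + ⅔a - 5b² + 97/12b - ⅓ → -¾a - 5b² + 19/2b - 45/16
  leading term a: no divisor's leading term divides it; move -¾a to the remainder.
  leading term b²: no divisor's leading term divides it; move -5b² to the remainder.
  leading term b: no divisor's leading term divides it; move 19/2b to the remainder.
  leading term 1: no divisor's leading term divides it; move -45/16 to the remainder.
  remainder -¾a - 5b² + 19/2b - 45/16 ≠ 0; add k_5 = -¾a - 5b² + 19/2b - 45/16 to the basis.

S(h_1,k_5): lcm = a²b. S = -20/3ab³ + 38/3ab² - 77/12ab + ⅔a + 4/3b - ⅓.
  leading term ab³: subtract (5/2b²)·k_3 from -20/3ab³ + 38/3ab² - 77/12ab + ⅔a + 4/3b - ⅓ → 6ab² - 77/12ab + ⅔a + 20/3b³ - 35/3b² + 4/3b - ⅓
  leading term ab²: subtract (-9/4b)·k_3 from 6ab² - 77/12ab + ⅔a + 20/3b³ - 35/3b² + 4/3b - ⅓ → -5/12ab + ⅔a + 20/3b³ - 53/3b² + 71/6b - ⅓
  leading term ab: subtract (5/32)·k_3 from -5/12ab + ⅔a + 20/3b³ - 53/3b² + 71/6b - ⅓ → ¼a + 20/3b³ - 53/3b² + 49/4b - 17/16
  leading term a: subtract (-⅓)·k_5 from ¼a + 20/3b³ - 53/3b² + 49/4b - 17/16 → 20/3b³ - 58/3b² + 185/12b - 2
  leading term b³: no divisor's leading term divides it; move 20/3b³ to the remainder.
  leading term b²: no divisor's leading term divides it; move -58/3b² to the remainder.
  leading term b: no divisor's leading term divides it; move 185/12b to the remainder.
  leading term 1: no divisor's leading term divides it; move -2 to the remainder.
  remainder 20/3b³ - 58/3b² + 185/12b - 2 ≠ 0; add k_6 = 20/3b³ - 58/3b² + 185/12b - 2 to the basis.

The other S-polynomials (S(h_2,k_3), S(h_2,k_4), S(k_3,k_4), S(h_2,k_5), S(k_3,k_5), S(k_4,k_5), S(h_1,k_6), S(h_2,k_6), S(k_3,k_6), S(k_4,k_6), S(k_5,k_6)) all reduce to 0 modulo the current basis, so we have a Gröbner basis.
Inter-reduce: drop elements whose leading term is divisible by another's, tail-reduce, and make monic.
Reduced Gröbner basis: {a + 20/3b² - 38/3b + 15/4, b³ - 29/10b² + 37/16b - 3/10}.

These differ, so the ideals are not equal.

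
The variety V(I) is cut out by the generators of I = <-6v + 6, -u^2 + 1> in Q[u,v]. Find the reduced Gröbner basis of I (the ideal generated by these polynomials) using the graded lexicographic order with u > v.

G = {u^2 - 1, v - 1}

f_1 = -6v + 6, LT = v.
f_2 = -u^2 + 1, LT = u^2.

The S-polynomials (S(f_1,f_2)) all reduce to 0 modulo the current basis, so we have a Gröbner basis.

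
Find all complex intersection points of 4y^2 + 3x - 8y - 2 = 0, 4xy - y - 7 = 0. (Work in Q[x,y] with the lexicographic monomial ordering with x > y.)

Compute a lex Gröbner basis by Buchberger's algorithm.
f_1 = 3x + 4y^2 - 8y - 2, LT = x.
f_2 = 4xy - y - 7, LT = xy.

S(f_1,f_2): lcm = xy. S = 4/3y^3 - 8/3y^2 - 5/12y + 7/4.
  leading term y^3: no divisor's leading term divides it; move 4/3y^3 to the remainder.
  leading term y^2: no divisor's leading term divides it; move -8/3y^2 to the remainder.
  leading term y: no divisor's leading term divides it; move -5/12y to the remainder.
  leading term 1: no divisor's leading term divides it; move 7/4 to the remainder.
  remainder 4/3y^3 - 8/3y^2 - 5/12y + 7/4 ≠ 0; add h_3 = 4/3y^3 - 8/3y^2 - 5/12y + 7/4 to the basis.

The other S-polynomials (S(f_1,h_3), S(f_2,h_3)) all reduce to 0 modulo the current basis, so we have a Gröbner basis.
Inter-reduce: drop elements whose leading term is divisible by another's, tail-reduce, and make monic.
Reduced Gröbner basis: {x + 4/3y^2 - 8/3y - 2/3, y^3 - 2y^2 - 5/16y + 21/16}.

From the last basis element, y^3 - 2y^2 - 5/16y + 21/16 = 0, so y takes values in {-3/4, 1, 7/4}. Each choice, substituted upward through the basis, yields the corresponding point(s) of the solution set.
  y = -3/4: the earlier basis element becomes x + 25/12 = 0, giving x = -25/12 — point (-25/12, -3/4).
  y = 1: the earlier basis element becomes x - 2 = 0, giving x = 2 — point (2, 1).
  y = 7/4: the earlier basis element becomes x - 5/4 = 0, giving x = 5/4 — point (5/4, 7/4).
Check: every point annihilates each of the original generators.

{(-25/12, -3/4), (2, 1), (5/4, 7/4)}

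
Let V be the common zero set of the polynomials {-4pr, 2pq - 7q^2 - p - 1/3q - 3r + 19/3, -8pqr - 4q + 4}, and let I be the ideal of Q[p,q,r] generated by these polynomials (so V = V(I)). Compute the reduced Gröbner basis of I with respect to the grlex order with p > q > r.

G = {r^2 + 1/3r, p - 3r - 1, q - 1}

f_1 = -4pr, LT = pr.
f_2 = 2pq - 7q^2 - p - 1/3q - 3r + 19/3, LT = pq.
f_3 = -8pqr - 4q + 4, LT = pqr.

S(f_1,f_2): lcm = pqr. S = 7/2q^2r + 1/2pr + 1/6qr + 3/2r^2 - 19/6r.
  reduce S modulo (f_1, f_2, f_3):
  remainder 7/2q^2r + 1/6qr + 3/2r^2 - 19/6r ≠ 0; add g_4 = 7/2q^2r + 1/6qr + 3/2r^2 - 19/6r to the basis.

S(f_1,f_3): lcm = pqr. S = -1/2q + 1/2.
  reduce S modulo (f_1, f_2, f_3, g_4):
  remainder -1/2q + 1/2 ≠ 0; add g_5 = -1/2q + 1/2 to the basis.

S(f_2,g_5): lcm = pq. S = -7/2q^2 + 1/2p - 1/6q - 3/2r + 19/6.
  reduce S modulo (f_1, f_2, f_3, g_4, g_5):
  remainder 1/2p - 3/2r - 1/2 ≠ 0; add g_6 = 1/2p - 3/2r - 1/2 to the basis.

S(g_4,g_5): lcm = q^2r. S = 22/21qr + 3/7r^2 - 19/21r.
  reduce S modulo (f_1, f_2, f_3, g_4, g_5, g_6):
  remainder 3/7r^2 + 1/7r ≠ 0; add g_7 = 3/7r^2 + 1/7r to the basis.

The other S-polynomials (S(f_2,f_3), S(f_1,g_4), S(f_2,g_4), S(f_3,g_4), S(f_1,g_5), S(f_3,g_5), S(f_1,g_6), S(f_2,g_6), S(f_3,g_6), S(g_4,g_6), S(g_5,g_6), S(f_1,g_7), S(f_2,g_7), S(f_3,g_7), S(g_4,g_7), S(g_5,g_7), S(g_6,g_7)) all reduce to 0 modulo the current basis, so we have a Gröbner basis.
Inter-reduce: drop elements whose leading term is divisible by another's, tail-reduce, and make monic.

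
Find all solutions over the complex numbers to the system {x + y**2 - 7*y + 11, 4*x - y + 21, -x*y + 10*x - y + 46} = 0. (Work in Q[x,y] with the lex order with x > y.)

{(-5, 1)}

Compute a lex Gröbner basis by Buchberger's algorithm.
f_1 = x + y**2 - 7*y + 11, LT = x.
f_2 = 4*x - y + 21, LT = x.
f_3 = -x*y + 10*x - y + 46, LT = x*y.

S(f_1,f_2): lcm = x. S = y**2 - 27/4*y + 23/4.
  leading term y**2: no divisor's leading term divides it; move y**2 to the remainder.
  leading term y: no divisor's leading term divides it; move -27/4*y to the remainder.
  leading term 1: no divisor's leading term divides it; move 23/4 to the remainder.
  remainder y**2 - 27/4*y + 23/4 ≠ 0; add h_4 = y**2 - 27/4*y + 23/4 to the basis.

S(f_1,f_3): lcm = x*y. S = 10*x + y**3 - 7*y**2 + 10*y + 46.
  leading term x: subtract (10)·f_1 from 10*x + y**3 - 7*y**2 + 10*y + 46 → y**3 - 17*y**2 + 80*y - 64
  leading term y**3: subtract (y)·h_4 from y**3 - 17*y**2 + 80*y - 64 → -41/4*y**2 + 297/4*y - 64
  leading term y**2: subtract (-41/4)·h_4 from -41/4*y**2 + 297/4*y - 64 → 81/16*y - 81/16
  leading term y: no divisor's leading term divides it; move 81/16*y to the remainder.
  leading term 1: no divisor's leading term divides it; move -81/16 to the remainder.
  remainder 81/16*y - 81/16 ≠ 0; add h_5 = 81/16*y - 81/16 to the basis.

The other S-polynomials (S(f_2,f_3), S(f_1,h_4), S(f_2,h_4), S(f_3,h_4), S(f_1,h_5), S(f_2,h_5), S(f_3,h_5), S(h_4,h_5)) all reduce to 0 modulo the current basis, so we have a Gröbner basis.
Inter-reduce: drop elements whose leading term is divisible by another's, tail-reduce, and make monic.
Reduced Gröbner basis: {x + 5, y - 1}.

The lex basis is triangular: the last element involves only y. Solving y - 1 = 0 gives y ∈ {1}; substituting each value into the earlier elements determines the remaining variables.
  y = 1: the earlier basis element becomes x + 5 = 0, giving x = -5 — point (-5, 1).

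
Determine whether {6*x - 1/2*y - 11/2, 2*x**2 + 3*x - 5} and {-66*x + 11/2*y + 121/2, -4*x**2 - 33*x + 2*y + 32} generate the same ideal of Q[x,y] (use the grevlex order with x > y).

No, the ideals differ.

Two ideals are equal iff their reduced Gröbner bases coincide (the reduced basis is unique for a fixed ordering).
Buchberger on the first generating set:
f_1 = 6*x - 1/2*y - 11/2, LT = x.
f_2 = 2*x**2 + 3*x - 5, LT = x**2.

S(f_1,f_2): lcm = x**2. S = -1/12*x*y - 29/12*x + 5/2.
  leading term x*y: subtract (-1/72*y)·f_1 from -1/12*x*y - 29/12*x + 5/2 → -1/144*y**2 - 29/12*x - 11/144*y + 5/2
  leading term y**2: no divisor's leading term divides it; move -1/144*y**2 to the remainder.
  leading term x: subtract (-29/72)·f_1 from -29/12*x - 11/144*y + 5/2 → -5/18*y + 41/144
  leading term y: no divisor's leading term divides it; move -5/18*y to the remainder.
  leading term 1: no divisor's leading term divides it; move 41/144 to the remainder.
  remainder -1/144*y**2 - 5/18*y + 41/144 ≠ 0; add g_3 = -1/144*y**2 - 5/18*y + 41/144 to the basis.

The other S-polynomials (S(f_1,g_3), S(f_2,g_3)) all reduce to 0 modulo the current basis, so we have a Gröbner basis.
Inter-reduce: drop elements whose leading term is divisible by another's, tail-reduce, and make monic.
Reduced Gröbner basis: {y**2 + 40*y - 41, x - 1/12*y - 11/12}.

Buchberger on the second generating set:
h_1 = -66*x + 11/2*y + 121/2, LT = x.
h_2 = -4*x**2 - 33*x + 2*y + 32, LT = x**2.

S(h_1,h_2): lcm = x**2. S = -1/12*x*y - 55/6*x + 1/2*y + 8.
  leading term x*y: subtract (1/792*y)·h_1 from -1/12*x*y - 55/6*x + 1/2*y + 8 → -1/144*y**2 - 55/6*x + 61/144*y + 8
  leading term y**2: no divisor's leading term divides it; move -1/144*y**2 to the remainder.
  leading term x: subtract (5/36)·h_1 from -55/6*x + 61/144*y + 8 → -49/144*y - 29/72
  leading term y: no divisor's leading term divides it; move -49/144*y to the remainder.
  leading term 1: no divisor's leading term divides it; move -29/72 to the remainder.
  remainder -1/144*y**2 - 49/144*y - 29/72 ≠ 0; add k_3 = -1/144*y**2 - 49/144*y - 29/72 to the basis.

The other S-polynomials (S(h_1,k_3), S(h_2,k_3)) all reduce to 0 modulo the current basis, so we have a Gröbner basis.
Inter-reduce: drop elements whose leading term is divisible by another's, tail-reduce, and make monic.
Reduced Gröbner basis: {y**2 + 49*y + 58, x - 1/12*y - 11/12}.

Since the reduced bases disagree, the two ideals are not the same.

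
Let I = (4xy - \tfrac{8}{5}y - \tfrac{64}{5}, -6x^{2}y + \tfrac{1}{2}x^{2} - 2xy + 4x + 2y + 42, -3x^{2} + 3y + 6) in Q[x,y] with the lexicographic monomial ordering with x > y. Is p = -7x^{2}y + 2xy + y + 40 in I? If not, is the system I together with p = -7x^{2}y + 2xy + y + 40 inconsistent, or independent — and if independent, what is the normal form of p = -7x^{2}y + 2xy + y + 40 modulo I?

First compute the reduced Gröbner basis of I by Buchberger's algorithm.
f_1 = 4xy - \tfrac{8}{5}y - \tfrac{64}{5}, LT = xy.
f_2 = -6x^{2}y + \tfrac{1}{2}x^{2} - 2xy + 4x + 2y + 42, LT = x^{2}y.
f_3 = -3x^{2} + 3y + 6, LT = x^{2}.

S(f_1,f_2): lcm = x^{2}y. S = \tfrac{1}{12}x^{2} - \tfrac{11}{15}xy - \tfrac{38}{15}x + \tfrac{1}{3}y + 7.
  leading term x^{2}: subtract (-\tfrac{1}{36})·f_3 from \tfrac{1}{12}x^{2} - \tfrac{11}{15}xy - \tfrac{38}{15}x + \tfrac{1}{3}y + 7 → -\tfrac{11}{15}xy - \tfrac{38}{15}x + \tfrac{5}{12}y + \tfrac{43}{6}
  leading term xy: subtract (-\tfrac{11}{60})·f_1 from -\tfrac{11}{15}xy - \tfrac{38}{15}x + \tfrac{5}{12}y + \tfrac{43}{6} → -\tfrac{38}{15}x + \tfrac{37}{300}y + \tfrac{241}{50}
  leading term x: no divisor's leading term divides it; move -\tfrac{38}{15}x to the remainder.
  leading term y: no divisor's leading term divides it; move \tfrac{37}{300}y to the remainder.
  leading term 1: no divisor's leading term divides it; move \tfrac{241}{50} to the remainder.
  remainder -\tfrac{38}{15}x + \tfrac{37}{300}y + \tfrac{241}{50} ≠ 0; add h_4 = -\tfrac{38}{15}x + \tfrac{37}{300}y + \tfrac{241}{50} to the basis.

S(f_1,f_3): lcm = x^{2}y. S = -\tfrac{2}{5}xy - \tfrac{16}{5}x + y^{2} + 2y.
  leading term xy: subtract (-\tfrac{1}{10})·f_1 from -\tfrac{2}{5}xy - \tfrac{16}{5}x + y^{2} + 2y → -\tfrac{16}{5}x + y^{2} + \tfrac{46}{25}y - \tfrac{32}{25}
  leading term x: subtract (\tfrac{24}{19})·h_4 from -\tfrac{16}{5}x + y^{2} + \tfrac{46}{25}y - \tfrac{32}{25} → y^{2} + \tfrac{32}{19}y - \tfrac{140}{19}
  leading term y^{2}: no divisor's leading term divides it; move y^{2} to the remainder.
  leading term y: no divisor's leading term divides it; move \tfrac{32}{19}y to the remainder.
  leading term 1: no divisor's leading term divides it; move -\tfrac{140}{19} to the remainder.
  remainder y^{2} + \tfrac{32}{19}y - \tfrac{140}{19} ≠ 0; add h_5 = y^{2} + \tfrac{32}{19}y - \tfrac{140}{19} to the basis.

S(f_1,h_4): lcm = xy. S = \tfrac{37}{760}y^{2} + \tfrac{571}{380}y - \tfrac{16}{5}.
  leading term y^{2}: subtract (\tfrac{37}{760})·h_5 from \tfrac{37}{760}y^{2} + \tfrac{571}{380}y - \tfrac{16}{5} → \tfrac{10257}{7220}y - \tfrac{10257}{3610}
  leading term y: no divisor's leading term divides it; move \tfrac{10257}{7220}y to the remainder.
  leading term 1: no divisor's leading term divides it; move -\tfrac{10257}{3610} to the remainder.
  remainder \tfrac{10257}{7220}y - \tfrac{10257}{3610} ≠ 0; add h_6 = \tfrac{10257}{7220}y - \tfrac{10257}{3610} to the basis.

The other S-polynomials (S(f_2,f_3), S(f_2,h_4), S(f_3,h_4), S(f_1,h_5), S(f_2,h_5), S(f_3,h_5), S(h_4,h_5), S(f_1,h_6), S(f_2,h_6), S(f_3,h_6), S(h_4,h_6), S(h_5,h_6)) all reduce to 0 modulo the current basis, so we have a Gröbner basis.
Inter-reduce: drop elements whose leading term is divisible by another's, tail-reduce, and make monic.
Reduced Gröbner basis: {x - 2, y - 2}.
Label its elements g_1 = x - 2, g_2 = y - 2.

Reduce p = -7x^{2}y + 2xy + y + 40 modulo G:
  leading term x^{2}y: subtract (-7xy)·g_1 from -7x^{2}y + 2xy + y + 40 → -12xy + y + 40
  leading term xy: subtract (-12y)·g_1 from -12xy + y + 40 → -23y + 40
  leading term y: subtract (-23)·g_2 from -23y + 40 → -6
  leading term 1: no divisor's leading term divides it; move -6 to the remainder.
  normal form = -6.
The normal form is nonzero, so p ∉ I. Since p minus its normal form lies in I, I + (p) = I + (r) where r = -6; decide whether this ideal is the whole ring.
Here r = -6 is a nonzero constant, hence a unit: 1 ∈ I + (p), the Gröbner basis of I + (p) is {1}, and the enlarged system has no common solution — adjoining p is inconsistent.

Adjoining -7x^{2}y + 2xy + y + 40 makes the ideal the whole ring: the system is inconsistent.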